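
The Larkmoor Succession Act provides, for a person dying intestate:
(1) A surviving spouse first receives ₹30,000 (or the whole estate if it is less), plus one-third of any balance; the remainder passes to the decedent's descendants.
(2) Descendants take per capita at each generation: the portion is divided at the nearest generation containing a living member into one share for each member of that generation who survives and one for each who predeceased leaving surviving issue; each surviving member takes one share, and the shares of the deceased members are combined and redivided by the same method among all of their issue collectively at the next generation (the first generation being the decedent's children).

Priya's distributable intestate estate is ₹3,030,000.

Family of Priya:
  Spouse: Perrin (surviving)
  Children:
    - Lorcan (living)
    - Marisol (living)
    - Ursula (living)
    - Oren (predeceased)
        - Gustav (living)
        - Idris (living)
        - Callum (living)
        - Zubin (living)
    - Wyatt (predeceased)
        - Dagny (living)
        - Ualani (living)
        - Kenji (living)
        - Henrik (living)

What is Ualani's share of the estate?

Ualani receives ₹100,000.

Perrin first takes ₹30,000, leaving a balance of ₹3,000,000. Perrin then takes one-third of the balance (₹1,000,000), for a total of ₹1,030,000. The remaining ₹2,000,000 passes to the descendants.
The descendants' portion (₹2,000,000) is divided at the children's generation into 5 shares of ₹400,000. Lorcan, Marisol, and Ursula each take ₹400,000. The 2 shares of the deceased (Oren and Wyatt) are combined into a pool of ₹800,000.
That pool (₹800,000) is divided at the grandchildren's generation equally among Gustav, Idris, Callum, Zubin, Dagny, Ualani, Kenji, and Henrik: ₹100,000 each.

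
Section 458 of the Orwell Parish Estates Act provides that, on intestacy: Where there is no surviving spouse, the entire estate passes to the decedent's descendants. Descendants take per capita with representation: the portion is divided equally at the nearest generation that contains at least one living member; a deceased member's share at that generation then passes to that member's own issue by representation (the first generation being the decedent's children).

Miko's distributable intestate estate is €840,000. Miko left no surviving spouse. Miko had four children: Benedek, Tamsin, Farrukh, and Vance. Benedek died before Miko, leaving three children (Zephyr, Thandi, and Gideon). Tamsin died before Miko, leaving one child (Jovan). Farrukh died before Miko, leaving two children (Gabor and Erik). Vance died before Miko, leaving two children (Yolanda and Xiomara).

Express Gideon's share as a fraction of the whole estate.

Gideon receives 1/8 of the estate.

The entire €840,000 passes to the descendants.
No child survives, so the initial division is made at the grandchildren's generation.
That amount (€840,000) is divided into 8 shares of €105,000: Zephyr, Thandi, Gideon, Jovan, Gabor, Erik, Yolanda, and Xiomara each take €105,000.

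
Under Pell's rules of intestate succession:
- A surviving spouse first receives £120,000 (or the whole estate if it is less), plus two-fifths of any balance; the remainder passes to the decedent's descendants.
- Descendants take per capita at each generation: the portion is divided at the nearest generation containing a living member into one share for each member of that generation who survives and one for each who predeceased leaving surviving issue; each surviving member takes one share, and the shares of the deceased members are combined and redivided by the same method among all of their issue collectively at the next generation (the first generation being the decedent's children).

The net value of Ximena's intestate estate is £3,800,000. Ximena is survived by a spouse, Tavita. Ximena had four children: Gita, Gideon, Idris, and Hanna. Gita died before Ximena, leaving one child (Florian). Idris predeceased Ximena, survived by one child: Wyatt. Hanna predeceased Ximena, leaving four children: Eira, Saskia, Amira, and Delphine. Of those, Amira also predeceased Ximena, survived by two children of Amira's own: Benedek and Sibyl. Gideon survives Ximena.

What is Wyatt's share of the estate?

Tavita first takes £120,000, leaving a balance of £3,680,000. Tavita then takes two-fifths of the balance (£1,472,000), for a total of £1,592,000. The remaining £2,208,000 passes to the descendants.
The descendants' portion (£2,208,000) is divided at the children's generation into 4 shares of £552,000. Gideon takes £552,000. The 3 shares of the deceased (Gita, Idris, and Hanna) are combined into a pool of £1,656,000.
That pool (£1,656,000) is divided at the grandchildren's generation into 6 shares of £276,000. Florian, Wyatt, Eira, Saskia, and Delphine each take £276,000. The remaining share for the deceased Amira (£276,000) is carried to the next generation.
That pool (£276,000) is divided at the great-grandchildren's generation equally among Benedek and Sibyl: £138,000 each.

Wyatt receives £276,000.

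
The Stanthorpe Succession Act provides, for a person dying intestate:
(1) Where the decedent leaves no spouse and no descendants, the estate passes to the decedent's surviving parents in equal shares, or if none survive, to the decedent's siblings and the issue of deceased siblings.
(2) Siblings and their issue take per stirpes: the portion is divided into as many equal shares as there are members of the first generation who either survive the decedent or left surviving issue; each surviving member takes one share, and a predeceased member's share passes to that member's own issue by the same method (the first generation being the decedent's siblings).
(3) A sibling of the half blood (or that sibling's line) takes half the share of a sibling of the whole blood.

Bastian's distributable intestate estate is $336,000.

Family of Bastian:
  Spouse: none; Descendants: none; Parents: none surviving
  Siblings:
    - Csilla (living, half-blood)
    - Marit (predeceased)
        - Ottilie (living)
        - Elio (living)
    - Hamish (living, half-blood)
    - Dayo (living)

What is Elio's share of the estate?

The entire $336,000 passes to the siblings and their issue.
Counting each half-blood sibling's line as half a unit, there are 3 units in $336,000, so one unit is $112,000. Whole-blood lines (Marit and Dayo) take $112,000 each; half-blood lines (Csilla and Hamish) take $56,000 each.
Marit's share ($112,000) is divided into 2 shares of $56,000: Ottilie and Elio each take $56,000.

Elio receives $56,000.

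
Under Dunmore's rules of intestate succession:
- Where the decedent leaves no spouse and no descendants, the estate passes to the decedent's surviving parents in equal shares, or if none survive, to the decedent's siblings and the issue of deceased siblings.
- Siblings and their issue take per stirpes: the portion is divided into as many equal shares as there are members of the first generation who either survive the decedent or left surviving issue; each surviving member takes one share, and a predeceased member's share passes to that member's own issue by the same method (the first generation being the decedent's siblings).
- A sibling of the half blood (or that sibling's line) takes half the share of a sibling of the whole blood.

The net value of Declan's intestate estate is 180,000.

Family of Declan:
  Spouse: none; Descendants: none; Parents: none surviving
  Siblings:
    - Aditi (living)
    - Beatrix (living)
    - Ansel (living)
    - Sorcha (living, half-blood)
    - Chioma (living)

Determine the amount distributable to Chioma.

The entire 180,000 passes to the siblings and their issue.
Counting each half-blood sibling's line as half a unit, there are 9/2 units in 180,000, so one unit is 40,000. Whole-blood lines (Aditi, Beatrix, Ansel, and Chioma) take 40,000 each; half-blood lines (Sorcha) take 20,000 each.

Chioma receives 40,000.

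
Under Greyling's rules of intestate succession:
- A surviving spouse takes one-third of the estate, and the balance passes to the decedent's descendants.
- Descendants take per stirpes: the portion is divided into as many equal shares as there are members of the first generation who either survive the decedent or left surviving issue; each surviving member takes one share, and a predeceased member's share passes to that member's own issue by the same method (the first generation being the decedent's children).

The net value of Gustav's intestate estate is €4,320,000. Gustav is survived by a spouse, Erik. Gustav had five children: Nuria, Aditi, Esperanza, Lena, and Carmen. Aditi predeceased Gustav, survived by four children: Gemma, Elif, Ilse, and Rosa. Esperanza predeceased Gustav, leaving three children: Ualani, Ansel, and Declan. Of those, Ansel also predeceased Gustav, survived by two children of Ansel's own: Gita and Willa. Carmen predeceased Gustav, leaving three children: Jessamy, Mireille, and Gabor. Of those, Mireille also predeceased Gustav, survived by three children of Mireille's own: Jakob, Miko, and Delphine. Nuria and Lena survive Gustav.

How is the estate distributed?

Erik: €1,440,000; Nuria: €576,000; Gemma: €144,000; Elif: €144,000; Ilse: €144,000; Rosa: €144,000; Ualani: €192,000; Gita: €96,000; Willa: €96,000; Declan: €192,000; Lena: €576,000; Jessamy: €192,000; Jakob: €64,000; Miko: €64,000; Delphine: €64,000; Gabor: €192,000

Erik takes one-third of €4,320,000 = €1,440,000. The remaining €2,880,000 passes to the descendants.
The descendants' portion (€2,880,000) is divided into 5 shares of €576,000: Nuria and Lena each take €576,000; Aditi's €576,000 share passes to Aditi's issue; Esperanza's €576,000 share passes to Esperanza's issue; Carmen's €576,000 share passes to Carmen's issue.
Aditi's share (€576,000) is divided into 4 shares of €144,000: Gemma, Elif, Ilse, and Rosa each take €144,000.
Esperanza's share (€576,000) is divided into 3 shares of €192,000: Ualani and Declan each take €192,000; Ansel's €192,000 share passes to Ansel's issue.
Ansel's share (€192,000) is divided into 2 shares of €96,000: Gita and Willa each take €96,000.
Carmen's share (€576,000) is divided into 3 shares of €192,000: Jessamy and Gabor each take €192,000; Mireille's €192,000 share passes to Mireille's issue.
Mireille's share (€192,000) is divided into 3 shares of €64,000: Jakob, Miko, and Delphine each take €64,000.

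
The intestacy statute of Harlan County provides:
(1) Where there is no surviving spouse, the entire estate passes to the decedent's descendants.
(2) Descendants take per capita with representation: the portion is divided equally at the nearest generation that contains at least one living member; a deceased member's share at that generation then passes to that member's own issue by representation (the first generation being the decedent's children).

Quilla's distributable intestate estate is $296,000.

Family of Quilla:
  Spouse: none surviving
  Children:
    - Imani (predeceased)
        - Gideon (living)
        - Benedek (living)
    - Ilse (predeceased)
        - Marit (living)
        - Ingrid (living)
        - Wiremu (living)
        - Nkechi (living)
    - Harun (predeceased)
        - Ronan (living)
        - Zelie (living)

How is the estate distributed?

The entire $296,000 passes to the descendants.
No child survives, so the initial division is made at the grandchildren's generation.
That amount ($296,000) is divided into 8 shares of $37,000: Gideon, Benedek, Marit, Ingrid, Wiremu, Nkechi, Ronan, and Zelie each take $37,000.

Gideon: $37,000; Benedek: $37,000; Marit: $37,000; Ingrid: $37,000; Wiremu: $37,000; Nkechi: $37,000; Ronan: $37,000; Zelie: $37,000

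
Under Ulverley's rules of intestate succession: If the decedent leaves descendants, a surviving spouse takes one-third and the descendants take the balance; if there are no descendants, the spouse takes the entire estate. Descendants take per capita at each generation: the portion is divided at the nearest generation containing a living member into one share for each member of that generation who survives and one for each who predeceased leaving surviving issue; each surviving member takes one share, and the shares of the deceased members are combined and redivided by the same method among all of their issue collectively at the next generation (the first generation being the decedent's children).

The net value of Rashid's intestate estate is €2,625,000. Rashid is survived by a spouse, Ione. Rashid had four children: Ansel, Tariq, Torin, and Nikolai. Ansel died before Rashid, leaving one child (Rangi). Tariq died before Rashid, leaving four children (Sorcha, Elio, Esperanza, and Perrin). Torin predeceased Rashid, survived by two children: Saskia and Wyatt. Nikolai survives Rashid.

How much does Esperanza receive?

Ione takes one-third of €2,625,000 = €875,000. The remaining €1,750,000 passes to the descendants.
The descendants' portion (€1,750,000) is divided at the children's generation into 4 shares of €437,500. Nikolai takes €437,500. The 3 shares of the deceased (Ansel, Tariq, and Torin) are combined into a pool of €1,312,500.
That pool (€1,312,500) is divided at the grandchildren's generation equally among Rangi, Sorcha, Elio, Esperanza, Perrin, Saskia, and Wyatt: €187,500 each.

Esperanza receives €187,500.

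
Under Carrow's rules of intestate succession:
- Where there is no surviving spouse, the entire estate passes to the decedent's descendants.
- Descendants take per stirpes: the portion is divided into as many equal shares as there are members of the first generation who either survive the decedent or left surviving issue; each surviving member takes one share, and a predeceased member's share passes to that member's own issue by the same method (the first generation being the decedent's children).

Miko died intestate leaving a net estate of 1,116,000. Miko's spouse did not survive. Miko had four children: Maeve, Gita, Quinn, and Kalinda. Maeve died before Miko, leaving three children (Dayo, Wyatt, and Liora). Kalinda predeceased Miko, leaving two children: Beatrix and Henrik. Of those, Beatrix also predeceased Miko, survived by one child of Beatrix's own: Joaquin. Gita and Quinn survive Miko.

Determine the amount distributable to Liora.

The entire 1,116,000 passes to the descendants.
That amount (1,116,000) is divided into 4 shares of 279,000: Gita and Quinn each take 279,000; Maeve's 279,000 share passes to Maeve's issue; Kalinda's 279,000 share passes to Kalinda's issue.
Maeve's share (279,000) is divided into 3 shares of 93,000: Dayo, Wyatt, and Liora each take 93,000.
Kalinda's share (279,000) is divided into 2 shares of 139,500: Henrik takes 139,500; Beatrix's 139,500 share passes to Beatrix's issue.
Beatrix's share (139,500) passes entirely to Joaquin.

Liora receives 93,000.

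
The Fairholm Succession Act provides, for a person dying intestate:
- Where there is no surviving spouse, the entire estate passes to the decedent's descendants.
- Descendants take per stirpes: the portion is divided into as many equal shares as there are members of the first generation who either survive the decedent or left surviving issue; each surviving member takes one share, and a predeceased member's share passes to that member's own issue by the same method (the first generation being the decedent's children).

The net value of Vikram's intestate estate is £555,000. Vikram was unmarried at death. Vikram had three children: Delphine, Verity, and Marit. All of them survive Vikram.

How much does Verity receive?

The entire £555,000 passes to the descendants.
That amount (£555,000) is divided into 3 shares of £185,000: Delphine, Verity, and Marit each take £185,000.

Verity receives £185,000.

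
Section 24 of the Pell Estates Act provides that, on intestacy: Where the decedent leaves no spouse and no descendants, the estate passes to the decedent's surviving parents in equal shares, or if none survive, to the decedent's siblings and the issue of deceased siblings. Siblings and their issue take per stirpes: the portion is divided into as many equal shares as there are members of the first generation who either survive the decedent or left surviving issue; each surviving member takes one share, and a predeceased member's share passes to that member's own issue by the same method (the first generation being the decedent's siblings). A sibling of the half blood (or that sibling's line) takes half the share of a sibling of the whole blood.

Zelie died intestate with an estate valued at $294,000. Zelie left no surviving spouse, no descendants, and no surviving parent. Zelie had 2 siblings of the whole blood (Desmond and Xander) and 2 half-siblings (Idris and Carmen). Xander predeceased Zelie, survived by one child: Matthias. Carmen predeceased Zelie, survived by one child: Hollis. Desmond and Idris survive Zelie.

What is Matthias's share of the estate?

Matthias receives $98,000.

The entire $294,000 passes to the siblings and their issue.
Counting each half-blood sibling's line as half a unit, there are 3 units in $294,000, so one unit is $98,000. Whole-blood lines (Desmond and Xander) take $98,000 each; half-blood lines (Idris and Carmen) take $49,000 each.
Xander's share ($98,000) passes entirely to Matthias.
Carmen's share ($49,000) passes entirely to Hollis.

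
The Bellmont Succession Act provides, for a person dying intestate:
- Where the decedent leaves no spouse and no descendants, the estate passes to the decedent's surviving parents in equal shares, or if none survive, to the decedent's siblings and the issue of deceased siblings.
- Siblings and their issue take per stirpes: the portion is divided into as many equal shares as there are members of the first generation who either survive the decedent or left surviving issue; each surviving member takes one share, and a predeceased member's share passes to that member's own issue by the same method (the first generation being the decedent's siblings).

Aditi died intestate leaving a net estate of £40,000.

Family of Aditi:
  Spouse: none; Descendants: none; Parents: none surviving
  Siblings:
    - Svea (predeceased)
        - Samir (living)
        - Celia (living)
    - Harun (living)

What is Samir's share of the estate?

Samir receives £10,000.

The entire £40,000 passes to the siblings and their issue.
That amount (£40,000) is divided into 2 shares of £20,000: Harun takes £20,000; Svea's £20,000 share passes to Svea's issue.
Svea's share (£20,000) is divided into 2 shares of £10,000: Samir and Celia each take £10,000.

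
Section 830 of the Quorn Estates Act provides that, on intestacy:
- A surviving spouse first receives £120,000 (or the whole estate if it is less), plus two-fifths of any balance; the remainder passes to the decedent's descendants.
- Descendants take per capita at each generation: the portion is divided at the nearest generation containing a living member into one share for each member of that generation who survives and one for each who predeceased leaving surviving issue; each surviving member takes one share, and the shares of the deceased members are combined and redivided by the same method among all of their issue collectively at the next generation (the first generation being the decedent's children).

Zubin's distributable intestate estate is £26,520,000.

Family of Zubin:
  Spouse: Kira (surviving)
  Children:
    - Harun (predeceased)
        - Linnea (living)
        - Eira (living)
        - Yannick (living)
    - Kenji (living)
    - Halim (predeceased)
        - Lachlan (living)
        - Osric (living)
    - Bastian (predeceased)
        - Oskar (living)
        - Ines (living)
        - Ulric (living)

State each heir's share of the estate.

Kira first takes £120,000, leaving a balance of £26,400,000. Kira then takes two-fifths of the balance (£10,560,000), for a total of £10,680,000. The remaining £15,840,000 passes to the descendants.
The descendants' portion (£15,840,000) is divided at the children's generation into 4 shares of £3,960,000. Kenji takes £3,960,000. The 3 shares of the deceased (Harun, Halim, and Bastian) are combined into a pool of £11,880,000.
That pool (£11,880,000) is divided at the grandchildren's generation equally among Linnea, Eira, Yannick, Lachlan, Osric, Oskar, Ines, and Ulric: £1,485,000 each.

Kira: £10,680,000; Linnea: £1,485,000; Eira: £1,485,000; Yannick: £1,485,000; Kenji: £3,960,000; Lachlan: £1,485,000; Osric: £1,485,000; Oskar: £1,485,000; Ines: £1,485,000; Ulric: £1,485,000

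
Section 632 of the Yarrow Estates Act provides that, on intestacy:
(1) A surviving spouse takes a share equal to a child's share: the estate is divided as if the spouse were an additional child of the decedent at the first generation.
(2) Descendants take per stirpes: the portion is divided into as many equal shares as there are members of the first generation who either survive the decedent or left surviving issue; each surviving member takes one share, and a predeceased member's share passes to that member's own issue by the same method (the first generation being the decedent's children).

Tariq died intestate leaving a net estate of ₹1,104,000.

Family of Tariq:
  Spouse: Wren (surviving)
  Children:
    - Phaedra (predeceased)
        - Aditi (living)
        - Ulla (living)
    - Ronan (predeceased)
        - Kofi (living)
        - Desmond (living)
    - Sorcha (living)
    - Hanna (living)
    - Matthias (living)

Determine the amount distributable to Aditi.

Aditi receives ₹92,000.

The spouse counts as an additional share at the children's level, so there are 6 primary shares of ₹184,000. Wren takes one such share (₹184,000).
The children's combined portion (₹920,000) is divided into 5 shares of ₹184,000: Sorcha, Hanna, and Matthias each take ₹184,000; Phaedra's ₹184,000 share passes to Phaedra's issue; Ronan's ₹184,000 share passes to Ronan's issue.
Phaedra's share (₹184,000) is divided into 2 shares of ₹92,000: Aditi and Ulla each take ₹92,000.
Ronan's share (₹184,000) is divided into 2 shares of ₹92,000: Kofi and Desmond each take ₹92,000.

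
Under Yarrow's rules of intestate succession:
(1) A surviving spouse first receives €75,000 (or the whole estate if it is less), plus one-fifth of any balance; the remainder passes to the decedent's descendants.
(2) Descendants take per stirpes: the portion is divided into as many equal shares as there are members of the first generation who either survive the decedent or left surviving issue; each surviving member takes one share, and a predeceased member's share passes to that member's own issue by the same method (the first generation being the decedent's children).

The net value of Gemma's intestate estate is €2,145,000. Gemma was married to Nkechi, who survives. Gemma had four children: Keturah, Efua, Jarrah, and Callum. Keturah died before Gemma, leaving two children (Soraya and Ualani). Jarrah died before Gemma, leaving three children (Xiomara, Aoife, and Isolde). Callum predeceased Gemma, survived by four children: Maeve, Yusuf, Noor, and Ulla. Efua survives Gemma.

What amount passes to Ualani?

Nkechi first takes €75,000, leaving a balance of €2,070,000. Nkechi then takes one-fifth of the balance (€414,000), for a total of €489,000. The remaining €1,656,000 passes to the descendants.
The descendants' portion (€1,656,000) is divided into 4 shares of €414,000: Efua takes €414,000; Keturah's €414,000 share passes to Keturah's issue; Jarrah's €414,000 share passes to Jarrah's issue; Callum's €414,000 share passes to Callum's issue.
Keturah's share (€414,000) is divided into 2 shares of €207,000: Soraya and Ualani each take €207,000.
Jarrah's share (€414,000) is divided into 3 shares of €138,000: Xiomara, Aoife, and Isolde each take €138,000.
Callum's share (€414,000) is divided into 4 shares of €103,500: Maeve, Yusuf, Noor, and Ulla each take €103,500.

Ualani receives €207,000.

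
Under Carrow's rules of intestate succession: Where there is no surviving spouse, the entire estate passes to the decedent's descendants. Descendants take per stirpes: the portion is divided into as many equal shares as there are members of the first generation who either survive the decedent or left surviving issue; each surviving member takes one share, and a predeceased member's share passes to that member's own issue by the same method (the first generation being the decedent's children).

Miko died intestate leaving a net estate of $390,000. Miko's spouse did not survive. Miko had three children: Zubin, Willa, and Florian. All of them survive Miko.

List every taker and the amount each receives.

Zubin: $130,000; Willa: $130,000; Florian: $130,000

The entire $390,000 passes to the descendants.
That amount ($390,000) is divided into 3 shares of $130,000: Zubin, Willa, and Florian each take $130,000.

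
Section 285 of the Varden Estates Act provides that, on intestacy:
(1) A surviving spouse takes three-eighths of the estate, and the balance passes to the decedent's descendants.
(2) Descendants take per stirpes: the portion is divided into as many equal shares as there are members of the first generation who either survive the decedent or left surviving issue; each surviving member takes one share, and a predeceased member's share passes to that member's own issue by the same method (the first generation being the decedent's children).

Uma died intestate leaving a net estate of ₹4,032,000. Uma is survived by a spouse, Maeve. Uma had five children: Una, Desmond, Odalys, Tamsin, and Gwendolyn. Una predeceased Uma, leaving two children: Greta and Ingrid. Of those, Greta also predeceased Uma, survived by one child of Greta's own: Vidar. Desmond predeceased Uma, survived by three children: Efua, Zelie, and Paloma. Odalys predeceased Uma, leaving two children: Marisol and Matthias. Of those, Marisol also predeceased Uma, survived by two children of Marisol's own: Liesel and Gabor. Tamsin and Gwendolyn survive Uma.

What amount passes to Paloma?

Maeve takes three-eighths of ₹4,032,000 = ₹1,512,000. The remaining ₹2,520,000 passes to the descendants.
The descendants' portion (₹2,520,000) is divided into 5 shares of ₹504,000: Tamsin and Gwendolyn each take ₹504,000; Una's ₹504,000 share passes to Una's issue; Desmond's ₹504,000 share passes to Desmond's issue; Odalys's ₹504,000 share passes to Odalys's issue.
Una's share (₹504,000) is divided into 2 shares of ₹252,000: Ingrid takes ₹252,000; Greta's ₹252,000 share passes to Greta's issue.
Greta's share (₹252,000) passes entirely to Vidar.
Desmond's share (₹504,000) is divided into 3 shares of ₹168,000: Efua, Zelie, and Paloma each take ₹168,000.
Odalys's share (₹504,000) is divided into 2 shares of ₹252,000: Matthias takes ₹252,000; Marisol's ₹252,000 share passes to Marisol's issue.
Marisol's share (₹252,000) is divided into 2 shares of ₹126,000: Liesel and Gabor each take ₹126,000.

Paloma receives ₹168,000.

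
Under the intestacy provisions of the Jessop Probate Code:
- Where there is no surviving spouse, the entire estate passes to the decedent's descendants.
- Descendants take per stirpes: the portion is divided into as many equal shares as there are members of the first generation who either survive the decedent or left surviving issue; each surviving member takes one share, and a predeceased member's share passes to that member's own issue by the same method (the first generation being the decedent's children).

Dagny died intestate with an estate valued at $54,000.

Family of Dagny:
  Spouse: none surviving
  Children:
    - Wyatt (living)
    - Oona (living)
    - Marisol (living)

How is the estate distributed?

The entire $54,000 passes to the descendants.
That amount ($54,000) is divided into 3 shares of $18,000: Wyatt, Oona, and Marisol each take $18,000.

Wyatt: $18,000; Oona: $18,000; Marisol: $18,000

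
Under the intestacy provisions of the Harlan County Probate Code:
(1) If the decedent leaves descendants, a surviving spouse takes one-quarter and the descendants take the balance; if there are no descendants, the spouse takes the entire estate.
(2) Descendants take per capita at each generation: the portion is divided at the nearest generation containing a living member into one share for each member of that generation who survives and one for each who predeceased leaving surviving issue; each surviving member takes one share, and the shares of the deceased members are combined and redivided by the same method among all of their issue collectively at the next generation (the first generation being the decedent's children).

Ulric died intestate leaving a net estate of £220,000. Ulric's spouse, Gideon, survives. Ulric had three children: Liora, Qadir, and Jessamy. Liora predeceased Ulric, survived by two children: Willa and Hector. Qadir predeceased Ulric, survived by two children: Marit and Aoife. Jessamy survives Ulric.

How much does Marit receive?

Marit receives £27,500.

Gideon takes one-quarter of £220,000 = £55,000. The remaining £165,000 passes to the descendants.
The descendants' portion (£165,000) is divided at the children's generation into 3 shares of £55,000. Jessamy takes £55,000. The 2 shares of the deceased (Liora and Qadir) are combined into a pool of £110,000.
That pool (£110,000) is divided at the grandchildren's generation equally among Willa, Hector, Marit, and Aoife: £27,500 each.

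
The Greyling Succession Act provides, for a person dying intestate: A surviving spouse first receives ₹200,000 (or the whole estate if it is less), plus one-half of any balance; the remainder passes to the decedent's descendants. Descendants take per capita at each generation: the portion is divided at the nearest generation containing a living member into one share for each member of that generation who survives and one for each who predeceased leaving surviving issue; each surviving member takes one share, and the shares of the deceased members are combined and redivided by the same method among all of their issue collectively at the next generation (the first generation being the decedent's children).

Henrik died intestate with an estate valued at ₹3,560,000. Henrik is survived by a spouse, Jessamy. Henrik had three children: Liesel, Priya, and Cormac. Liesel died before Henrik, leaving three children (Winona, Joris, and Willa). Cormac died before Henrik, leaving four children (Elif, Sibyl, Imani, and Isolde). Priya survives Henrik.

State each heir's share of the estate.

Jessamy first takes ₹200,000, leaving a balance of ₹3,360,000. Jessamy then takes one-half of the balance (₹1,680,000), for a total of ₹1,880,000. The remaining ₹1,680,000 passes to the descendants.
The descendants' portion (₹1,680,000) is divided at the children's generation into 3 shares of ₹560,000. Priya takes ₹560,000. The 2 shares of the deceased (Liesel and Cormac) are combined into a pool of ₹1,120,000.
That pool (₹1,120,000) is divided at the grandchildren's generation equally among Winona, Joris, Willa, Elif, Sibyl, Imani, and Isolde: ₹160,000 each.

Jessamy: ₹1,880,000; Winona: ₹160,000; Joris: ₹160,000; Willa: ₹160,000; Priya: ₹560,000; Elif: ₹160,000; Sibyl: ₹160,000; Imani: ₹160,000; Isolde: ₹160,000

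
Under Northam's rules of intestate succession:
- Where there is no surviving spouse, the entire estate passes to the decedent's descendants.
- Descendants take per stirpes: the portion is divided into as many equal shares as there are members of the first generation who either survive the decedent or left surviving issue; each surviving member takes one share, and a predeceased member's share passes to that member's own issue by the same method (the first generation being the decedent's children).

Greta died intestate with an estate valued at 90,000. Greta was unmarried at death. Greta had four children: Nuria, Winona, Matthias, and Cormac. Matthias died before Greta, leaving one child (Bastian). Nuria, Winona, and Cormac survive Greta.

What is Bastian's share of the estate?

Bastian receives 22,500.

The entire 90,000 passes to the descendants.
That amount (90,000) is divided into 4 shares of 22,500: Nuria, Winona, and Cormac each take 22,500; Matthias's 22,500 share passes to Matthias's issue.
Matthias's share (22,500) passes entirely to Bastian.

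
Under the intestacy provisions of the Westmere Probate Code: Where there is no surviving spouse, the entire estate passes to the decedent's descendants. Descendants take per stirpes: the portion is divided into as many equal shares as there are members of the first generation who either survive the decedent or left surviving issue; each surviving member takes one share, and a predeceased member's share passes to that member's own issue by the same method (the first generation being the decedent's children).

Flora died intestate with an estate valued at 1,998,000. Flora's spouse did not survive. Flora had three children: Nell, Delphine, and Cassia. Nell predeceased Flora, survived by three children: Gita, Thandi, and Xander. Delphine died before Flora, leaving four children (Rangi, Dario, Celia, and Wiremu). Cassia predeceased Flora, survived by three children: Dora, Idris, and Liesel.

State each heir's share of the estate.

Gita: 222,000; Thandi: 222,000; Xander: 222,000; Rangi: 166,500; Dario: 166,500; Celia: 166,500; Wiremu: 166,500; Dora: 222,000; Idris: 222,000; Liesel: 222,000

The entire 1,998,000 passes to the descendants.
That amount (1,998,000) is divided into 3 shares of 666,000: Nell's 666,000 share passes to Nell's issue; Delphine's 666,000 share passes to Delphine's issue; Cassia's 666,000 share passes to Cassia's issue.
Nell's share (666,000) is divided into 3 shares of 222,000: Gita, Thandi, and Xander each take 222,000.
Delphine's share (666,000) is divided into 4 shares of 166,500: Rangi, Dario, Celia, and Wiremu each take 166,500.
Cassia's share (666,000) is divided into 3 shares of 222,000: Dora, Idris, and Liesel each take 222,000.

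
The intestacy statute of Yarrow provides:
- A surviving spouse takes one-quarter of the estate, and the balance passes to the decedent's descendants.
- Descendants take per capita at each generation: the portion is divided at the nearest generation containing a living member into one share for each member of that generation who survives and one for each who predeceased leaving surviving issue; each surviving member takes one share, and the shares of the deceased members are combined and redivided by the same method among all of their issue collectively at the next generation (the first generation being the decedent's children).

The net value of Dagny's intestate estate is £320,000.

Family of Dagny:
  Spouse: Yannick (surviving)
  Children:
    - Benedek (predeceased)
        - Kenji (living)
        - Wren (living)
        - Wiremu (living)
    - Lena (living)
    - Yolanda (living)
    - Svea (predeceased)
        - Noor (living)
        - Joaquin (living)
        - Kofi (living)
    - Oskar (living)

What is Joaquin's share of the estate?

Yannick takes one-quarter of £320,000 = £80,000. The remaining £240,000 passes to the descendants.
The descendants' portion (£240,000) is divided at the children's generation into 5 shares of £48,000. Lena, Yolanda, and Oskar each take £48,000. The 2 shares of the deceased (Benedek and Svea) are combined into a pool of £96,000.
That pool (£96,000) is divided at the grandchildren's generation equally among Kenji, Wren, Wiremu, Noor, Joaquin, and Kofi: £16,000 each.

Joaquin receives £16,000.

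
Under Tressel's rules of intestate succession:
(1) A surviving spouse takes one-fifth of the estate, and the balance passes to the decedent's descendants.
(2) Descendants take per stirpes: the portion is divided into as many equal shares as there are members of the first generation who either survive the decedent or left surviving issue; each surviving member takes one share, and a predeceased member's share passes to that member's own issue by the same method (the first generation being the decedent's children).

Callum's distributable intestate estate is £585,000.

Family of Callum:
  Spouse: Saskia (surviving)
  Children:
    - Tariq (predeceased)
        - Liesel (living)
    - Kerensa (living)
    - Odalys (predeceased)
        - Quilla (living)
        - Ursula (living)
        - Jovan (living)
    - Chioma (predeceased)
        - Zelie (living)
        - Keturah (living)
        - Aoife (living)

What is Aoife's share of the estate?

Saskia takes one-fifth of £585,000 = £117,000. The remaining £468,000 passes to the descendants.
The descendants' portion (£468,000) is divided into 4 shares of £117,000: Kerensa takes £117,000; Tariq's £117,000 share passes to Tariq's issue; Odalys's £117,000 share passes to Odalys's issue; Chioma's £117,000 share passes to Chioma's issue.
Tariq's share (£117,000) passes entirely to Liesel.
Odalys's share (£117,000) is divided into 3 shares of £39,000: Quilla, Ursula, and Jovan each take £39,000.
Chioma's share (£117,000) is divided into 3 shares of £39,000: Zelie, Keturah, and Aoife each take £39,000.

Aoife receives £39,000.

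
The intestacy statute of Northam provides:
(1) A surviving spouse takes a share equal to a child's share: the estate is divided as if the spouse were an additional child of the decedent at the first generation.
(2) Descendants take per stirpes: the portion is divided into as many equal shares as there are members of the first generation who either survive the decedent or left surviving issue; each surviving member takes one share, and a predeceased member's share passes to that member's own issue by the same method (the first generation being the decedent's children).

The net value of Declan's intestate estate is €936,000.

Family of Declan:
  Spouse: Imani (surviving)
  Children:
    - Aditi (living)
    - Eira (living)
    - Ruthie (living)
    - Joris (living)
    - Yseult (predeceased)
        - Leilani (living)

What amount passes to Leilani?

The spouse counts as an additional share at the children's level, so there are 6 primary shares of €156,000. Imani takes one such share (€156,000).
The children's combined portion (€780,000) is divided into 5 shares of €156,000: Aditi, Eira, Ruthie, and Joris each take €156,000; Yseult's €156,000 share passes to Yseult's issue.
Yseult's share (€156,000) passes entirely to Leilani.

Leilani receives €156,000.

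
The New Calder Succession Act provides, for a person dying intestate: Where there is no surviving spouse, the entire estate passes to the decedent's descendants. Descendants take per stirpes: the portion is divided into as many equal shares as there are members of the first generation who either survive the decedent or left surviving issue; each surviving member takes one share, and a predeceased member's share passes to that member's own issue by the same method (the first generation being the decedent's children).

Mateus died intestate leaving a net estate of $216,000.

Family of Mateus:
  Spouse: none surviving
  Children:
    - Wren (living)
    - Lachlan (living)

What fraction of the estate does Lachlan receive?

The entire $216,000 passes to the descendants.
That amount ($216,000) is divided into 2 shares of $108,000: Wren and Lachlan each take $108,000.

Lachlan receives 1/2 of the estate.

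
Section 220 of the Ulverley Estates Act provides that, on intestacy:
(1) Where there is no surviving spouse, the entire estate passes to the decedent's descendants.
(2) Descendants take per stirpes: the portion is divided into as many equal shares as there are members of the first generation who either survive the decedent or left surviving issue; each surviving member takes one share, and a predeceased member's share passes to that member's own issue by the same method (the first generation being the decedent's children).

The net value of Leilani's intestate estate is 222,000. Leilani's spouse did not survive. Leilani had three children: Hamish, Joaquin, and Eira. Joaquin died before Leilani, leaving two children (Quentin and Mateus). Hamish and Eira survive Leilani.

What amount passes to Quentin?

The entire 222,000 passes to the descendants.
That amount (222,000) is divided into 3 shares of 74,000: Hamish and Eira each take 74,000; Joaquin's 74,000 share passes to Joaquin's issue.
Joaquin's share (74,000) is divided into 2 shares of 37,000: Quentin and Mateus each take 37,000.

Quentin receives 37,000.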